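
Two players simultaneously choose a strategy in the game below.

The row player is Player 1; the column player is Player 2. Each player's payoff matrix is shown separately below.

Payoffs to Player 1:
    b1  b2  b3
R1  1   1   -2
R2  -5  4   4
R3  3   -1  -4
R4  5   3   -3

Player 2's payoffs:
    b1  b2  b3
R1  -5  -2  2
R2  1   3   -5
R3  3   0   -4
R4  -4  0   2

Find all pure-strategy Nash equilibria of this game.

(R2, b2)

(R1, b1): Player 1 can switch to R3 (1 → 3). Not NE.
(R1, b2): Player 1 can switch to R2 (1 → 4). Not NE.
(R1, b3): Player 1 can switch to R2 (-2 → 4). Not NE.
(R2, b1): Player 1 can switch to R1 (-5 → 1). Not NE.
(R2, b2): Player 1 gets 4, best alternative 3; Player 2 gets 3, best alternative 1. No profitable deviation — NE.
(R2, b3): Player 2 can switch to b1 (-5 → 1). Not NE.
(R3, b1): Player 1 can switch to R4 (3 → 5). Not NE.
(R3, b2): Player 1 can switch to R1 (-1 → 1). Not NE.
(R3, b3): Player 1 can switch to R1 (-4 → -2). Not NE.
(The remaining 3 profiles each have a profitable deviation by the same check.)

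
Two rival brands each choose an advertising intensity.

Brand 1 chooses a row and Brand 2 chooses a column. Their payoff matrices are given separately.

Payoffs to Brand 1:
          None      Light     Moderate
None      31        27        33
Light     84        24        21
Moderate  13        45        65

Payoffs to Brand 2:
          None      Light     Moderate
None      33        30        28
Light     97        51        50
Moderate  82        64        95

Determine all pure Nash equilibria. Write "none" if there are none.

For each strategy profile, look for a profitable unilateral deviation.
(None, None): Brand 1 can switch to Light (31 → 84). Not NE.
(None, Light): Brand 1 can switch to Moderate (27 → 45). Not NE.
(None, Moderate): Brand 1 can switch to Moderate (33 → 65). Not NE.
(Light, None): Brand 1 gets 84, best alternative 31; Brand 2 gets 97, best alternative 51. No profitable deviation — NE.
(Light, Light): Brand 1 can switch to None (24 → 27). Not NE.
(Light, Moderate): Brand 1 can switch to None (21 → 33). Not NE.
(Moderate, None): Brand 1 can switch to None (13 → 31). Not NE.
(Moderate, Light): Brand 2 can switch to None (64 → 82). Not NE.
(Moderate, Moderate): Brand 1 gets 65, best alternative 33; Brand 2 gets 95, best alternative 82. No profitable deviation — NE.

(Light, None), (Moderate, Moderate)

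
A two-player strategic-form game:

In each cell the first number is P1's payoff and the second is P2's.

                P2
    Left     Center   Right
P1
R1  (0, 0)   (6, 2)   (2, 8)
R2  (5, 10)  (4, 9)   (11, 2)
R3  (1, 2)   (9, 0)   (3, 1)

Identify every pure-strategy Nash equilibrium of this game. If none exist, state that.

(R1, Left): P1 can switch to R2 (0 → 5). Not NE.
(R1, Center): P1 can switch to R3 (6 → 9). Not NE.
(R1, Right): P1 can switch to R2 (2 → 11). Not NE.
(R2, Left): P1 gets 5, best alternative 1; P2 gets 10, best alternative 9. No profitable deviation — NE.
(R2, Center): P1 can switch to R1 (4 → 6). Not NE.
(R2, Right): P2 can switch to Left (2 → 10). Not NE.
(R3, Left): P1 can switch to R2 (1 → 5). Not NE.
(R3, Center): P2 can switch to Left (0 → 2). Not NE.
(R3, Right): P1 can switch to R2 (3 → 11). Not NE.

(R2, Left)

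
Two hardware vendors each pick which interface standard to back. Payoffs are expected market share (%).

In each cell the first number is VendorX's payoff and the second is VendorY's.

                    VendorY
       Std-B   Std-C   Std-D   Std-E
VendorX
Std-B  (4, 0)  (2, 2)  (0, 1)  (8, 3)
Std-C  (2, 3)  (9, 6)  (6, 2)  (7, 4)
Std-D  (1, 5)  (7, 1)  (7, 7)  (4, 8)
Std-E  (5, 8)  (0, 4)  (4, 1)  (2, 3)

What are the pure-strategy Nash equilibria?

The pure Nash equilibria are (Std-B, Std-E); (Std-C, Std-C); (Std-E, Std-B).

VendorX against Std-B: payoffs 4, 2, 1, 5 → best response Std-E.
VendorX against Std-C: payoffs 2, 9, 7, 0 → best response Std-C.
VendorX against Std-D: payoffs 0, 6, 7, 4 → best response Std-D.
VendorX against Std-E: payoffs 8, 7, 4, 2 → best response Std-B.
VendorY against Std-B: payoffs 0, 2, 1, 3 → best response Std-E.
VendorY against Std-C: payoffs 3, 6, 2, 4 → best response Std-C.
VendorY against Std-D: payoffs 5, 1, 7, 8 → best response Std-E.
VendorY against Std-E: payoffs 8, 4, 1, 3 → best response Std-B.
Mutual best responses: (Std-B, Std-E); (Std-C, Std-C); (Std-E, Std-B).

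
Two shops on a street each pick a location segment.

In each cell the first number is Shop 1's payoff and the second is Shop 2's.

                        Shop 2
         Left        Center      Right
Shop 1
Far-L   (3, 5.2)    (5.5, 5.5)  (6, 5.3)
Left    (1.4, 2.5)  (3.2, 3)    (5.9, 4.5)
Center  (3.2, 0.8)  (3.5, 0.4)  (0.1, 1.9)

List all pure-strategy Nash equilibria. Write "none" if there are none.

Shop 1 against Left: payoffs 3, 1.4, 3.2 → best response Center.
Shop 1 against Center: payoffs 5.5, 3.2, 3.5 → best response Far-L.
Shop 1 against Right: payoffs 6, 5.9, 0.1 → best response Far-L.
Shop 2 against Far-L: payoffs 5.2, 5.5, 5.3 → best response Center.
Shop 2 against Left: payoffs 2.5, 3, 4.5 → best response Right.
Shop 2 against Center: payoffs 0.8, 0.4, 1.9 → best response Right.
Mutual best responses: (Far-L, Center).

The unique pure-strategy Nash equilibrium is (Far-L, Center).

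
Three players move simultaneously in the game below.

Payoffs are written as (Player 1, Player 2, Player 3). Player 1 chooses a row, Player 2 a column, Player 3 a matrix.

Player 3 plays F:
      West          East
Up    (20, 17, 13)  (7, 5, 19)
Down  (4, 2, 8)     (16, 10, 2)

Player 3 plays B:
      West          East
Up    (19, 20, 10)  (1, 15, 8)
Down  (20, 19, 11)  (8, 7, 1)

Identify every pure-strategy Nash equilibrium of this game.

For each strategy profile, look for a profitable unilateral deviation.
(Up, West, F): Player 1 gets 20, best alternative 4; Player 2 gets 17, best alternative 5; Player 3 gets 13, best alternative 10. No profitable deviation — NE.
(Up, West, B): Player 1 can switch to Down (19 → 20). Not NE.
(Up, East, F): Player 1 can switch to Down (7 → 16). Not NE.
(Up, East, B): Player 1 can switch to Down (1 → 8). Not NE.
(Down, West, F): Player 1 can switch to Up (4 → 20). Not NE.
(Down, West, B): Player 1 gets 20, best alternative 19; Player 2 gets 19, best alternative 7; Player 3 gets 11, best alternative 8. No profitable deviation — NE.
(Down, East, F): Player 1 gets 16, best alternative 7; Player 2 gets 10, best alternative 2; Player 3 gets 2, best alternative 1. No profitable deviation — NE.
(Down, East, B): Player 2 can switch to West (7 → 19). Not NE.

Pure-strategy Nash equilibria: (Up, West, F) and (Down, West, B) and (Down, East, F)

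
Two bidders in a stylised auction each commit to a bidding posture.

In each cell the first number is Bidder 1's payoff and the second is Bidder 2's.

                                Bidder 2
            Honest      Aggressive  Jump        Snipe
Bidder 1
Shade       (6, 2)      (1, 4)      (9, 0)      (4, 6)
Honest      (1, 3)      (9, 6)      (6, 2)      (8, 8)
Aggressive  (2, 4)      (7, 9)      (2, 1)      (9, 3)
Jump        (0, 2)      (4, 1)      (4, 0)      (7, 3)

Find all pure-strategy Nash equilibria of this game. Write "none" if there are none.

There is no pure-strategy Nash equilibrium.

For each strategy profile, look for a profitable unilateral deviation.
(Shade, Honest): Bidder 2 can switch to Aggressive (2 → 4). Not NE.
(Shade, Aggressive): Bidder 1 can switch to Honest (1 → 9). Not NE.
(Shade, Jump): Bidder 2 can switch to Honest (0 → 2). Not NE.
(Shade, Snipe): Bidder 1 can switch to Honest (4 → 8). Not NE.
(Honest, Honest): Bidder 1 can switch to Shade (1 → 6). Not NE.
(Honest, Aggressive): Bidder 2 can switch to Snipe (6 → 8). Not NE.
(Honest, Jump): Bidder 1 can switch to Shade (6 → 9). Not NE.
(Honest, Snipe): Bidder 1 can switch to Aggressive (8 → 9). Not NE.
(The remaining 8 profiles each have a profitable deviation by the same check.)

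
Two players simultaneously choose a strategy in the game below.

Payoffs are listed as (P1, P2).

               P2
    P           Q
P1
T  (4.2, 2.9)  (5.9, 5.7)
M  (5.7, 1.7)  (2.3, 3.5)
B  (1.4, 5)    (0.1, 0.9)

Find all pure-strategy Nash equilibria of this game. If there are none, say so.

P1 against P: payoffs 4.2, 5.7, 1.4 → best response M.
P1 against Q: payoffs 5.9, 2.3, 0.1 → best response T.
P2 against T: payoffs 2.9, 5.7 → best response Q.
P2 against M: payoffs 1.7, 3.5 → best response Q.
P2 against B: payoffs 5, 0.9 → best response P.
Mutual best responses: (T, Q).

(T, Q)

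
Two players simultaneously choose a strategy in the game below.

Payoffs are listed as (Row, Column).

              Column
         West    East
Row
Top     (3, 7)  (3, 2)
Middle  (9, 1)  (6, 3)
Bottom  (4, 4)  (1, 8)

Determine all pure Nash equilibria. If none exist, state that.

(Middle, East)

Row against West: payoffs 3, 9, 4 → best response Middle.
Row against East: payoffs 3, 6, 1 → best response Middle.
Column against Top: payoffs 7, 2 → best response West.
Column against Middle: payoffs 1, 3 → best response East.
Column against Bottom: payoffs 4, 8 → best response East.
Mutual best responses: (Middle, East).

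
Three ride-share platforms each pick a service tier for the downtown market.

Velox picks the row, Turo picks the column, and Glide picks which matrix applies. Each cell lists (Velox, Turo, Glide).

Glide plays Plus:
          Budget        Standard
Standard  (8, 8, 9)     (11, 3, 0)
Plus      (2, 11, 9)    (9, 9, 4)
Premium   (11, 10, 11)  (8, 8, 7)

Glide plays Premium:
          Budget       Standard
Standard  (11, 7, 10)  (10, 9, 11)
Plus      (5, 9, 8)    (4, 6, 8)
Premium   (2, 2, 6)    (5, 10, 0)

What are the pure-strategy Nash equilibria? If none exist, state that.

Velox against (Budget, Plus): payoffs 8, 2, 11 → best response Premium.
Velox against (Budget, Premium): payoffs 11, 5, 2 → best response Standard.
Velox against (Standard, Plus): payoffs 11, 9, 8 → best response Standard.
Velox against (Standard, Premium): payoffs 10, 4, 5 → best response Standard.
Turo against (Standard, Plus): payoffs 8, 3 → best response Budget.
Turo against (Standard, Premium): payoffs 7, 9 → best response Standard.
Turo against (Plus, Plus): payoffs 11, 9 → best response Budget.
Turo against (Plus, Premium): payoffs 9, 6 → best response Budget.
Turo against (Premium, Plus): payoffs 10, 8 → best response Budget.
Turo against (Premium, Premium): payoffs 2, 10 → best response Standard.
Glide against (Standard, Budget): payoffs 9, 10 → best response Premium.
Glide against (Standard, Standard): payoffs 0, 11 → best response Premium.
Glide against (Plus, Budget): payoffs 9, 8 → best response Plus.
Glide against (Plus, Standard): payoffs 4, 8 → best response Premium.
Glide against (Premium, Budget): payoffs 11, 6 → best response Plus.
Glide against (Premium, Standard): payoffs 7, 0 → best response Plus.
Mutual best responses: (Standard, Standard, Premium); (Premium, Budget, Plus).

Pure-strategy Nash equilibria: (Standard, Standard, Premium); (Premium, Budget, Plus)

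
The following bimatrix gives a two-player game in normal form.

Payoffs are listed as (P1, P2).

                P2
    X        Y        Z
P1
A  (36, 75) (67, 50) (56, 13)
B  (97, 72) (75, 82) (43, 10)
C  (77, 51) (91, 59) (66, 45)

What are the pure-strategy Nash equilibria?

Pure NE: (C, Y)

Mark each player's best response to every combination of opponents' strategies; a profile where every player is best-responding is a pure Nash equilibrium.
P1 against X: payoffs 36, 97, 77 → best response B.
P1 against Y: payoffs 67, 75, 91 → best response C.
P1 against Z: payoffs 56, 43, 66 → best response C.
P2 against A: payoffs 75, 50, 13 → best response X.
P2 against B: payoffs 72, 82, 10 → best response Y.
P2 against C: payoffs 51, 59, 45 → best response Y.
Mutual best responses: (C, Y).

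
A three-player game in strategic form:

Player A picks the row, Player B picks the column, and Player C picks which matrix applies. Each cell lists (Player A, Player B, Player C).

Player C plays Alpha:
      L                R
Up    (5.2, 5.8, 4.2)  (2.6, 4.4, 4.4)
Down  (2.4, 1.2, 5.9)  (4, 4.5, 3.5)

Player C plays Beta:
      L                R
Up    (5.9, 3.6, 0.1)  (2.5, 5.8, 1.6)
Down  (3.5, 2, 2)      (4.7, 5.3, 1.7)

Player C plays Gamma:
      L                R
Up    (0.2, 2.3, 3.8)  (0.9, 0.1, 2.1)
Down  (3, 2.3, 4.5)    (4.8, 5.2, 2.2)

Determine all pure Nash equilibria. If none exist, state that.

Pure-strategy Nash equilibria: (Up, L, Alpha), (Down, R, Alpha)

Check each profile: it is a Nash equilibrium iff no player can strictly gain by switching unilaterally.
(Up, L, Alpha): Player A gets 5.2, best alternative 2.4; Player B gets 5.8, best alternative 4.4; Player C gets 4.2, best alternative 3.8. No profitable deviation — NE.
(Up, L, Beta): Player B can switch to R (3.6 → 5.8). Not NE.
(Up, L, Gamma): Player A can switch to Down (0.2 → 3). Not NE.
(Up, R, Alpha): Player A can switch to Down (2.6 → 4). Not NE.
(Up, R, Beta): Player A can switch to Down (2.5 → 4.7). Not NE.
(Up, R, Gamma): Player A can switch to Down (0.9 → 4.8). Not NE.
(Down, L, Alpha): Player A can switch to Up (2.4 → 5.2). Not NE.
(Down, L, Beta): Player A can switch to Up (3.5 → 5.9). Not NE.
(Down, L, Gamma): Player B can switch to R (2.3 → 5.2). Not NE.
(Down, R, Alpha): Player A gets 4, best alternative 2.6; Player B gets 4.5, best alternative 1.2; Player C gets 3.5, best alternative 2.2. No profitable deviation — NE.
(Down, R, Beta): Player C can switch to Alpha (1.7 → 3.5). Not NE.
(Down, R, Gamma): Player C can switch to Alpha (2.2 → 3.5). Not NE.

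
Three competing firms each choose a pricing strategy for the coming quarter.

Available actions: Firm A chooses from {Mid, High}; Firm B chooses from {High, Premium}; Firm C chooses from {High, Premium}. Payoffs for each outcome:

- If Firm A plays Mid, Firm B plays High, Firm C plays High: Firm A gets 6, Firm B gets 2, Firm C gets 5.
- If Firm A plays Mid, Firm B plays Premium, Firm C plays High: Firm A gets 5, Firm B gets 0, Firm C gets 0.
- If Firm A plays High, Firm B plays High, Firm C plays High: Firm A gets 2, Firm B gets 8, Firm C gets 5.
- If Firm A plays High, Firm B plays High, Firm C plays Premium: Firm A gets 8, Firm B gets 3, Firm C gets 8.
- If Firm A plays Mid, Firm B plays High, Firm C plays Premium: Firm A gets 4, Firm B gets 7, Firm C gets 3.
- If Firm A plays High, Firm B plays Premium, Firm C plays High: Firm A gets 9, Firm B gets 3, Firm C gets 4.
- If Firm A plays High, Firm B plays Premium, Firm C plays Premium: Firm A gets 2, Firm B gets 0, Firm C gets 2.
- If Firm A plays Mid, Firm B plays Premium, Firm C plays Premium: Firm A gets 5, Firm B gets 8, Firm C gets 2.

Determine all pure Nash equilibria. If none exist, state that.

The pure Nash equilibria are (Mid, High, High); (Mid, Premium, Premium); (High, High, Premium).

Firm A against (High, High): payoffs 6, 2 → best response Mid.
Firm A against (High, Premium): payoffs 4, 8 → best response High.
Firm A against (Premium, High): payoffs 5, 9 → best response High.
Firm A against (Premium, Premium): payoffs 5, 2 → best response Mid.
Firm B against (Mid, High): payoffs 2, 0 → best response High.
Firm B against (Mid, Premium): payoffs 7, 8 → best response Premium.
Firm B against (High, High): payoffs 8, 3 → best response High.
Firm B against (High, Premium): payoffs 3, 0 → best response High.
Firm C against (Mid, High): payoffs 5, 3 → best response High.
Firm C against (Mid, Premium): payoffs 0, 2 → best response Premium.
Firm C against (High, High): payoffs 5, 8 → best response Premium.
Firm C against (High, Premium): payoffs 4, 2 → best response High.
Mutual best responses: (Mid, High, High); (Mid, Premium, Premium); (High, High, Premium).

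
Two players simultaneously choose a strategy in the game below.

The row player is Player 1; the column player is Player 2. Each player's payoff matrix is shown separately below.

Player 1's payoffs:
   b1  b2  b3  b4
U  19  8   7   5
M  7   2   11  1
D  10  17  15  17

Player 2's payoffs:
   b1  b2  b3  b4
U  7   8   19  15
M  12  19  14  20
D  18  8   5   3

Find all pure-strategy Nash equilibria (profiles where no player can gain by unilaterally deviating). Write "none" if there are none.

Player 1 against b1: payoffs 19, 7, 10 → best response U.
Player 1 against b2: payoffs 8, 2, 17 → best response D.
Player 1 against b3: payoffs 7, 11, 15 → best response D.
Player 1 against b4: payoffs 5, 1, 17 → best response D.
Player 2 against U: payoffs 7, 8, 19, 15 → best response b3.
Player 2 against M: payoffs 12, 19, 14, 20 → best response b4.
Player 2 against D: payoffs 18, 8, 5, 3 → best response b1.
No profile is a mutual best response for all players.

No pure-strategy Nash equilibrium.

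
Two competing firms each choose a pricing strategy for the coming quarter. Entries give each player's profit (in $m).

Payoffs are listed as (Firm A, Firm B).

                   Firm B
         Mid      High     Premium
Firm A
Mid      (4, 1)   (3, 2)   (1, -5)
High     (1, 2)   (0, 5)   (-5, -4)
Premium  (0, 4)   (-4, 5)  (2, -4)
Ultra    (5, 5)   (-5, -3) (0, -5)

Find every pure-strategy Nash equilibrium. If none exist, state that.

(Mid, Mid): Firm A can switch to Ultra (4 → 5). Not NE.
(Mid, High): Firm A gets 3, best alternative 0; Firm B gets 2, best alternative 1. No profitable deviation — NE.
(Mid, Premium): Firm A can switch to Premium (1 → 2). Not NE.
(High, Mid): Firm A can switch to Mid (1 → 4). Not NE.
(High, High): Firm A can switch to Mid (0 → 3). Not NE.
(High, Premium): Firm A can switch to Mid (-5 → 1). Not NE.
(Premium, Mid): Firm A can switch to Mid (0 → 4). Not NE.
(Ultra, Mid): Firm A gets 5, best alternative 4; Firm B gets 5, best alternative -3. No profitable deviation — NE.
(The remaining 4 profiles each have a profitable deviation by the same check.)

(Mid, High) and (Ultra, Mid)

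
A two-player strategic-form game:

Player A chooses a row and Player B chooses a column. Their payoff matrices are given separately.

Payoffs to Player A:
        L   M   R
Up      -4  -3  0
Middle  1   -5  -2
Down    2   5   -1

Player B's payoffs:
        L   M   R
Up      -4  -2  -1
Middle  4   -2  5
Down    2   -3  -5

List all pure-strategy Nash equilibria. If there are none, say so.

Mark each player's best response to every combination of opponents' strategies; a profile where every player is best-responding is a pure Nash equilibrium.
Player A against L: payoffs -4, 1, 2 → best response Down.
Player A against M: payoffs -3, -5, 5 → best response Down.
Player A against R: payoffs 0, -2, -1 → best response Up.
Player B against Up: payoffs -4, -2, -1 → best response R.
Player B against Middle: payoffs 4, -2, 5 → best response R.
Player B against Down: payoffs 2, -3, -5 → best response L.
Mutual best responses: (Up, R); (Down, L).

(Up, R), (Down, L)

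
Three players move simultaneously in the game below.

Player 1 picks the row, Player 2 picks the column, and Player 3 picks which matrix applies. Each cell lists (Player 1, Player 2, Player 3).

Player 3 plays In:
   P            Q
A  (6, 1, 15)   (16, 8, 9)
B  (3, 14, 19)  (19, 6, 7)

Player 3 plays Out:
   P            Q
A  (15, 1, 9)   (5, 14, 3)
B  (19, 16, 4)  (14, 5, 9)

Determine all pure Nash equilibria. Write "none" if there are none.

none

Player 1 against (P, In): payoffs 6, 3 → best response A.
Player 1 against (P, Out): payoffs 15, 19 → best response B.
Player 1 against (Q, In): payoffs 16, 19 → best response B.
Player 1 against (Q, Out): payoffs 5, 14 → best response B.
Player 2 against (A, In): payoffs 1, 8 → best response Q.
Player 2 against (A, Out): payoffs 1, 14 → best response Q.
Player 2 against (B, In): payoffs 14, 6 → best response P.
Player 2 against (B, Out): payoffs 16, 5 → best response P.
Player 3 against (A, P): payoffs 15, 9 → best response In.
Player 3 against (A, Q): payoffs 9, 3 → best response In.
Player 3 against (B, P): payoffs 19, 4 → best response In.
Player 3 against (B, Q): payoffs 7, 9 → best response Out.
No profile is a mutual best response for all players.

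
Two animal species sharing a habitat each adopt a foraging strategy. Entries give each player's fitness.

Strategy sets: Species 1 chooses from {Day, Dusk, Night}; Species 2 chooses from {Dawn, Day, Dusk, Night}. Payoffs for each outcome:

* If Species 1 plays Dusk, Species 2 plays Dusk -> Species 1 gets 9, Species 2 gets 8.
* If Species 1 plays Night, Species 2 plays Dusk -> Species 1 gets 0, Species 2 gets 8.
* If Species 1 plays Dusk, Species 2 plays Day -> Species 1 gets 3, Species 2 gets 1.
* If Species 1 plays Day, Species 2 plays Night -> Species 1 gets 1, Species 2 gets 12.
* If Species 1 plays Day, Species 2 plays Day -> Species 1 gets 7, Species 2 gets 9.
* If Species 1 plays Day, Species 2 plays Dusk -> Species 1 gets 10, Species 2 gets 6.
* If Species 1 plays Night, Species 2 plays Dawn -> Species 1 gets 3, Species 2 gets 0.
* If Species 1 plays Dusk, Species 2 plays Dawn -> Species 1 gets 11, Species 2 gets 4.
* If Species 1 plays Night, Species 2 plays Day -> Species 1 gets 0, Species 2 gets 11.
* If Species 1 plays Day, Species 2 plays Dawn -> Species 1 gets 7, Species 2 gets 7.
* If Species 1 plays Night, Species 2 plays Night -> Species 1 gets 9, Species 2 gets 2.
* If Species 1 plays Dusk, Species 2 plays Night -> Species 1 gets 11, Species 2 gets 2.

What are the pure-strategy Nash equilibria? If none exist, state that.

For each player, find the best response to each opponent profile; mutual best responses are the pure NE.
Species 1 against Dawn: payoffs 7, 11, 3 → best response Dusk.
Species 1 against Day: payoffs 7, 3, 0 → best response Day.
Species 1 against Dusk: payoffs 10, 9, 0 → best response Day.
Species 1 against Night: payoffs 1, 11, 9 → best response Dusk.
Species 2 against Day: payoffs 7, 9, 6, 12 → best response Night.
Species 2 against Dusk: payoffs 4, 1, 8, 2 → best response Dusk.
Species 2 against Night: payoffs 0, 11, 8, 2 → best response Day.
No profile is a mutual best response for all players.

This game has no pure Nash equilibrium.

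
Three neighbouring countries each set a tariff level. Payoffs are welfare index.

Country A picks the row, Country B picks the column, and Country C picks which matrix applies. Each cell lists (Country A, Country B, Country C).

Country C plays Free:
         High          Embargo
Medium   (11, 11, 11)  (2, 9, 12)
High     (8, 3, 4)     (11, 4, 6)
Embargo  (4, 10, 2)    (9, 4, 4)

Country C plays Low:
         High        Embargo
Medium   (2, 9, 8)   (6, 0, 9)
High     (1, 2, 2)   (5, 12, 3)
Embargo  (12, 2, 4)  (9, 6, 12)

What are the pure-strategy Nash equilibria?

Pure-strategy Nash equilibria: (Medium, High, Free) and (High, Embargo, Free) and (Embargo, Embargo, Low)

Country A against (High, Free): payoffs 11, 8, 4 → best response Medium.
Country A against (High, Low): payoffs 2, 1, 12 → best response Embargo.
Country A against (Embargo, Free): payoffs 2, 11, 9 → best response High.
Country A against (Embargo, Low): payoffs 6, 5, 9 → best response Embargo.
Country B against (Medium, Free): payoffs 11, 9 → best response High.
Country B against (Medium, Low): payoffs 9, 0 → best response High.
Country B against (High, Free): payoffs 3, 4 → best response Embargo.
Country B against (High, Low): payoffs 2, 12 → best response Embargo.
Country B against (Embargo, Free): payoffs 10, 4 → best response High.
Country B against (Embargo, Low): payoffs 2, 6 → best response Embargo.
Country C against (Medium, High): payoffs 11, 8 → best response Free.
Country C against (Medium, Embargo): payoffs 12, 9 → best response Free.
Country C against (High, High): payoffs 4, 2 → best response Free.
Country C against (High, Embargo): payoffs 6, 3 → best response Free.
Country C against (Embargo, High): payoffs 2, 4 → best response Low.
Country C against (Embargo, Embargo): payoffs 4, 12 → best response Low.
Mutual best responses: (Medium, High, Free); (High, Embargo, Free); (Embargo, Embargo, Low).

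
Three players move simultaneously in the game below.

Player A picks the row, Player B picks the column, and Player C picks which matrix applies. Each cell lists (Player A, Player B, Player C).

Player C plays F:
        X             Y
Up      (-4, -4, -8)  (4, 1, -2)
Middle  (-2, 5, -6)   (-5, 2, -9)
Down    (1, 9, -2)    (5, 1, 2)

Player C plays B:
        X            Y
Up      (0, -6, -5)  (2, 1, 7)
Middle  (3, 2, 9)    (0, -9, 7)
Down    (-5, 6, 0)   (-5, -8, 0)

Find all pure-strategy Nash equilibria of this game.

For each player, find the best response to each opponent profile; mutual best responses are the pure NE.
Player A against (X, F): payoffs -4, -2, 1 → best response Down.
Player A against (X, B): payoffs 0, 3, -5 → best response Middle.
Player A against (Y, F): payoffs 4, -5, 5 → best response Down.
Player A against (Y, B): payoffs 2, 0, -5 → best response Up.
Player B against (Up, F): payoffs -4, 1 → best response Y.
Player B against (Up, B): payoffs -6, 1 → best response Y.
Player B against (Middle, F): payoffs 5, 2 → best response X.
Player B against (Middle, B): payoffs 2, -9 → best response X.
Player B against (Down, F): payoffs 9, 1 → best response X.
Player B against (Down, B): payoffs 6, -8 → best response X.
Player C against (Up, X): payoffs -8, -5 → best response B.
Player C against (Up, Y): payoffs -2, 7 → best response B.
Player C against (Middle, X): payoffs -6, 9 → best response B.
Player C against (Middle, Y): payoffs -9, 7 → best response B.
Player C against (Down, X): payoffs -2, 0 → best response B.
Player C against (Down, Y): payoffs 2, 0 → best response F.
Mutual best responses: (Up, Y, B); (Middle, X, B).

(Up, Y, B), (Middle, X, B)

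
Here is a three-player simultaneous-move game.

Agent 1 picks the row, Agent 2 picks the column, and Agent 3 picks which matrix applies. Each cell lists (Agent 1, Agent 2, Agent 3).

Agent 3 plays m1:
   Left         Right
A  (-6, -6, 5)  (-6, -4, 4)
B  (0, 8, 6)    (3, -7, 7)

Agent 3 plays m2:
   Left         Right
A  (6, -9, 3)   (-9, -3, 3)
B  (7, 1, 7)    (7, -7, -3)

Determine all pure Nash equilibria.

(A, Left, m1): Agent 1 can switch to B (-6 → 0). Not NE.
(A, Left, m2): Agent 1 can switch to B (6 → 7). Not NE.
(A, Right, m1): Agent 1 can switch to B (-6 → 3). Not NE.
(A, Right, m2): Agent 1 can switch to B (-9 → 7). Not NE.
(B, Left, m1): Agent 3 can switch to m2 (6 → 7). Not NE.
(B, Left, m2): Agent 1 gets 7, best alternative 6; Agent 2 gets 1, best alternative -7; Agent 3 gets 7, best alternative 6. No profitable deviation — NE.
(B, Right, m1): Agent 2 can switch to Left (-7 → 8). Not NE.
(B, Right, m2): Agent 2 can switch to Left (-7 → 1). Not NE.

The unique pure-strategy Nash equilibrium is (B, Left, m2).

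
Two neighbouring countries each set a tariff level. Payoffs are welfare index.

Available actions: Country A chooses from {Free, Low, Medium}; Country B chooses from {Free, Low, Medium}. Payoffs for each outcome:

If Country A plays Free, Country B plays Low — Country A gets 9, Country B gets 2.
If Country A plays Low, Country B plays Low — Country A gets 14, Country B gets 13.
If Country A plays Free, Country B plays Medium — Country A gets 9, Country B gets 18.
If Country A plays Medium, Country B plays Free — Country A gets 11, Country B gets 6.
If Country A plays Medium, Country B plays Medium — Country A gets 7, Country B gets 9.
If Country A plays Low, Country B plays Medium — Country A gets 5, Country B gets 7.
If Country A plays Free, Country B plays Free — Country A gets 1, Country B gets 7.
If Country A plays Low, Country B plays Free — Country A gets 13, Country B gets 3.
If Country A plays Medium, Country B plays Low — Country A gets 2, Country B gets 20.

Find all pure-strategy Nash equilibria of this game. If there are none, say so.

(Free, Medium) and (Low, Low)

Country A against Free: payoffs 1, 13, 11 → best response Low.
Country A against Low: payoffs 9, 14, 2 → best response Low.
Country A against Medium: payoffs 9, 5, 7 → best response Free.
Country B against Free: payoffs 7, 2, 18 → best response Medium.
Country B against Low: payoffs 3, 13, 7 → best response Low.
Country B against Medium: payoffs 6, 20, 9 → best response Low.
Mutual best responses: (Free, Medium); (Low, Low).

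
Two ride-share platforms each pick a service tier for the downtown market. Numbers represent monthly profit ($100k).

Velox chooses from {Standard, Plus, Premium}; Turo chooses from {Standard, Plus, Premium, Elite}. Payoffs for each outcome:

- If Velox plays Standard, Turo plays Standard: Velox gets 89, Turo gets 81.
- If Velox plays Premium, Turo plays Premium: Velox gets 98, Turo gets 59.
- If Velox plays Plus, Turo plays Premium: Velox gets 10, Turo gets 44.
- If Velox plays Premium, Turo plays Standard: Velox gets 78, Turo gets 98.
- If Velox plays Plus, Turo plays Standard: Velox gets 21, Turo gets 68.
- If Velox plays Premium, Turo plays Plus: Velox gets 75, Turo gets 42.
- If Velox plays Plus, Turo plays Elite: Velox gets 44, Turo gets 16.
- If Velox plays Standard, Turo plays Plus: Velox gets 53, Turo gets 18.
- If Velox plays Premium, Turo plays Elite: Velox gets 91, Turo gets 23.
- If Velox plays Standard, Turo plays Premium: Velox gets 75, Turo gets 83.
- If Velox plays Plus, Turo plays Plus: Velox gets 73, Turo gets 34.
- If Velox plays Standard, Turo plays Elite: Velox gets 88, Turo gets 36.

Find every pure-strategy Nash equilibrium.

none

(Standard, Standard): Turo can switch to Premium (81 → 83). Not NE.
(Standard, Plus): Velox can switch to Plus (53 → 73). Not NE.
(Standard, Premium): Velox can switch to Premium (75 → 98). Not NE.
(Standard, Elite): Velox can switch to Premium (88 → 91). Not NE.
(Plus, Standard): Velox can switch to Standard (21 → 89). Not NE.
(Plus, Plus): Velox can switch to Premium (73 → 75). Not NE.
(Plus, Premium): Velox can switch to Standard (10 → 75). Not NE.
(Plus, Elite): Velox can switch to Standard (44 → 88). Not NE.
(The remaining 4 profiles each have a profitable deviation by the same check.)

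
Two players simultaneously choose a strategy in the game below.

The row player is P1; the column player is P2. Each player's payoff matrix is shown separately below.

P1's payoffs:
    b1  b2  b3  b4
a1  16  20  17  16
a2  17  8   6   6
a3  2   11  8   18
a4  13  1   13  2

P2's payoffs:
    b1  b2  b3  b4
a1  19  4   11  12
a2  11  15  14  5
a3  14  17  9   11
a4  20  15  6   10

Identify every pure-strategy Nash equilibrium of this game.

This game has no pure Nash equilibrium.

(a1, b1): P1 can switch to a2 (16 → 17). Not NE.
(a1, b2): P2 can switch to b1 (4 → 19). Not NE.
(a1, b3): P2 can switch to b1 (11 → 19). Not NE.
(a1, b4): P1 can switch to a3 (16 → 18). Not NE.
(a2, b1): P2 can switch to b2 (11 → 15). Not NE.
(a2, b2): P1 can switch to a1 (8 → 20). Not NE.
(a2, b3): P1 can switch to a1 (6 → 17). Not NE.
(a2, b4): P1 can switch to a1 (6 → 16). Not NE.
(a3, b1): P1 can switch to a1 (2 → 16). Not NE.
(a3, b2): P1 can switch to a1 (11 → 20). Not NE.
(a3, b3): P1 can switch to a1 (8 → 17). Not NE.
(a3, b4): P2 can switch to b1 (11 → 14). Not NE.
(The remaining 4 profiles each have a profitable deviation by the same check.)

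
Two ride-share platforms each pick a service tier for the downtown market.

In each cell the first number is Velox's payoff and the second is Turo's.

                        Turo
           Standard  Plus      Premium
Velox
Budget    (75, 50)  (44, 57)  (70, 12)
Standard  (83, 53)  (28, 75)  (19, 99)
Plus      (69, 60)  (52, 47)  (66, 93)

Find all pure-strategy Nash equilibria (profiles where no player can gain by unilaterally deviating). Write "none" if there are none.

(Budget, Standard): Velox can switch to Standard (75 → 83). Not NE.
(Budget, Plus): Velox can switch to Plus (44 → 52). Not NE.
(Budget, Premium): Turo can switch to Standard (12 → 50). Not NE.
(Standard, Standard): Turo can switch to Plus (53 → 75). Not NE.
(Standard, Plus): Velox can switch to Budget (28 → 44). Not NE.
(Standard, Premium): Velox can switch to Budget (19 → 70). Not NE.
(Plus, Standard): Velox can switch to Budget (69 → 75). Not NE.
(Plus, Plus): Turo can switch to Standard (47 → 60). Not NE.
(The remaining 1 profile has a profitable deviation by the same check.)

none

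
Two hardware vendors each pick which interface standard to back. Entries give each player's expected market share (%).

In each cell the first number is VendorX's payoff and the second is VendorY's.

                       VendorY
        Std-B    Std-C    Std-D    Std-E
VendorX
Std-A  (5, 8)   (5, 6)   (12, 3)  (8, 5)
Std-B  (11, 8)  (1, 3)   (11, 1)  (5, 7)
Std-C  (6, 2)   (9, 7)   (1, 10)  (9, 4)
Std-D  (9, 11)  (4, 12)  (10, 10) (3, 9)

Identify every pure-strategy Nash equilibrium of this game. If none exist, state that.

The unique pure-strategy Nash equilibrium is (Std-B, Std-B).

VendorX against Std-B: payoffs 5, 11, 6, 9 → best response Std-B.
VendorX against Std-C: payoffs 5, 1, 9, 4 → best response Std-C.
VendorX against Std-D: payoffs 12, 11, 1, 10 → best response Std-A.
VendorX against Std-E: payoffs 8, 5, 9, 3 → best response Std-C.
VendorY against Std-A: payoffs 8, 6, 3, 5 → best response Std-B.
VendorY against Std-B: payoffs 8, 3, 1, 7 → best response Std-B.
VendorY against Std-C: payoffs 2, 7, 10, 4 → best response Std-D.
VendorY against Std-D: payoffs 11, 12, 10, 9 → best response Std-C.
Mutual best responses: (Std-B, Std-B).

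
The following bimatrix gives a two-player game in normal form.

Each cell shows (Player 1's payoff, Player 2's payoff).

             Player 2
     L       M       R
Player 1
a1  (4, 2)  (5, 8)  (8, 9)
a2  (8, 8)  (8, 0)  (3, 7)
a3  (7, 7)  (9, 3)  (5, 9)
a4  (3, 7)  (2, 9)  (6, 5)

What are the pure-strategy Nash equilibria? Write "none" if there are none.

Mark each player's best response to every combination of opponents' strategies; a profile where every player is best-responding is a pure Nash equilibrium.
Player 1 against L: payoffs 4, 8, 7, 3 → best response a2.
Player 1 against M: payoffs 5, 8, 9, 2 → best response a3.
Player 1 against R: payoffs 8, 3, 5, 6 → best response a1.
Player 2 against a1: payoffs 2, 8, 9 → best response R.
Player 2 against a2: payoffs 8, 0, 7 → best response L.
Player 2 against a3: payoffs 7, 3, 9 → best response R.
Player 2 against a4: payoffs 7, 9, 5 → best response M.
Mutual best responses: (a1, R); (a2, L).

(a1, R); (a2, L)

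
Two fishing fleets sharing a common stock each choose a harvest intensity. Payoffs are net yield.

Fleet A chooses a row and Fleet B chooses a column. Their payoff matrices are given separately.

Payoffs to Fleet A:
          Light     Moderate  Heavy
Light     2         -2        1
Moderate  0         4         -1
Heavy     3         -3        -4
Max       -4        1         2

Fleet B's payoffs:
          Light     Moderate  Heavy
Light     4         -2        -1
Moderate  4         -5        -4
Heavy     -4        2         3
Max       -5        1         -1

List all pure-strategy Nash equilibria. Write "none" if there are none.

Fleet A against Light: payoffs 2, 0, 3, -4 → best response Heavy.
Fleet A against Moderate: payoffs -2, 4, -3, 1 → best response Moderate.
Fleet A against Heavy: payoffs 1, -1, -4, 2 → best response Max.
Fleet B against Light: payoffs 4, -2, -1 → best response Light.
Fleet B against Moderate: payoffs 4, -5, -4 → best response Light.
Fleet B against Heavy: payoffs -4, 2, 3 → best response Heavy.
Fleet B against Max: payoffs -5, 1, -1 → best response Moderate.
No profile is a mutual best response for all players.

No pure-strategy Nash equilibrium.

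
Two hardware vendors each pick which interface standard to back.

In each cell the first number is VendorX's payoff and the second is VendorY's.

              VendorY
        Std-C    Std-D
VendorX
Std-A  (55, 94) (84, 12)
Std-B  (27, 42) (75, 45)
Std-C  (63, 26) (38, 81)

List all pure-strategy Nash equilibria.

(Std-A, Std-C): VendorX can switch to Std-C (55 → 63). Not NE.
(Std-A, Std-D): VendorY can switch to Std-C (12 → 94). Not NE.
(Std-B, Std-C): VendorX can switch to Std-A (27 → 55). Not NE.
(Std-B, Std-D): VendorX can switch to Std-A (75 → 84). Not NE.
(Std-C, Std-C): VendorY can switch to Std-D (26 → 81). Not NE.
(Std-C, Std-D): VendorX can switch to Std-A (38 → 84). Not NE.

No pure-strategy Nash equilibrium.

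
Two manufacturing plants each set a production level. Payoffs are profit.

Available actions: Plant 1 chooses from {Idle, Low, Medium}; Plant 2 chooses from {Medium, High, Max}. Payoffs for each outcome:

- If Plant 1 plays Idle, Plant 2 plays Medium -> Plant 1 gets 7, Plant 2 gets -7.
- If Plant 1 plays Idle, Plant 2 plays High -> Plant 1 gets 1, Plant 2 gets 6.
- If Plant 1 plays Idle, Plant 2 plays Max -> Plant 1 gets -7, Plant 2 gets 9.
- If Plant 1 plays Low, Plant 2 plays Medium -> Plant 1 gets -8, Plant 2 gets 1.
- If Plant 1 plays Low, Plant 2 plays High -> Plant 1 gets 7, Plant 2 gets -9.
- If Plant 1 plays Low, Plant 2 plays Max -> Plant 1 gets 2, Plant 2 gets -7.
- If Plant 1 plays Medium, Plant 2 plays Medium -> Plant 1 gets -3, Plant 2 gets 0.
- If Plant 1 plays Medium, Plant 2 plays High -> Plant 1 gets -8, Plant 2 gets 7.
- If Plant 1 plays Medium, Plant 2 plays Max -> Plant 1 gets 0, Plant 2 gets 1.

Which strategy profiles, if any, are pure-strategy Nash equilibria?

There is no pure-strategy Nash equilibrium.

Mark each player's best response to every combination of opponents' strategies; a profile where every player is best-responding is a pure Nash equilibrium.
Plant 1 against Medium: payoffs 7, -8, -3 → best response Idle.
Plant 1 against High: payoffs 1, 7, -8 → best response Low.
Plant 1 against Max: payoffs -7, 2, 0 → best response Low.
Plant 2 against Idle: payoffs -7, 6, 9 → best response Max.
Plant 2 against Low: payoffs 1, -9, -7 → best response Medium.
Plant 2 against Medium: payoffs 0, 7, 1 → best response High.
No profile is a mutual best response for all players.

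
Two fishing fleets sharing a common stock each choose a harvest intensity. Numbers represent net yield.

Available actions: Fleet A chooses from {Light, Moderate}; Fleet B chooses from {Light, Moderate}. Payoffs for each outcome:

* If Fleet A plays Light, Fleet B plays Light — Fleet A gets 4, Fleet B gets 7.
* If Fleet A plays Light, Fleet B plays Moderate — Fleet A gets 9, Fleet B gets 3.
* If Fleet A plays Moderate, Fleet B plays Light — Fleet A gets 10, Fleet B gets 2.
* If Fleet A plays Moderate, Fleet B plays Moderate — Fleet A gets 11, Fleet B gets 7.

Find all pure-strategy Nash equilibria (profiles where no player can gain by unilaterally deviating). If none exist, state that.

(Moderate, Moderate)

Fleet A against Light: payoffs 4, 10 → best response Moderate.
Fleet A against Moderate: payoffs 9, 11 → best response Moderate.
Fleet B against Light: payoffs 7, 3 → best response Light.
Fleet B against Moderate: payoffs 2, 7 → best response Moderate.
Mutual best responses: (Moderate, Moderate).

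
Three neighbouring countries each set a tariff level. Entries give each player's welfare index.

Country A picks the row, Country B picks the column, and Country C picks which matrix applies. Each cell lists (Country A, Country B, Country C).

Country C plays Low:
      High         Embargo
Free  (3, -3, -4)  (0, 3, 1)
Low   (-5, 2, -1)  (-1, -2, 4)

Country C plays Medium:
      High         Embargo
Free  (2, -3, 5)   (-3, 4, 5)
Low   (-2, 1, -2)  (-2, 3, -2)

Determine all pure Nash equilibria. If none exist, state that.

Country A against (High, Low): payoffs 3, -5 → best response Free.
Country A against (High, Medium): payoffs 2, -2 → best response Free.
Country A against (Embargo, Low): payoffs 0, -1 → best response Free.
Country A against (Embargo, Medium): payoffs -3, -2 → best response Low.
Country B against (Free, Low): payoffs -3, 3 → best response Embargo.
Country B against (Free, Medium): payoffs -3, 4 → best response Embargo.
Country B against (Low, Low): payoffs 2, -2 → best response High.
Country B against (Low, Medium): payoffs 1, 3 → best response Embargo.
Country C against (Free, High): payoffs -4, 5 → best response Medium.
Country C against (Free, Embargo): payoffs 1, 5 → best response Medium.
Country C against (Low, High): payoffs -1, -2 → best response Low.
Country C against (Low, Embargo): payoffs 4, -2 → best response Low.
No profile is a mutual best response for all players.

There is no pure-strategy Nash equilibrium.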